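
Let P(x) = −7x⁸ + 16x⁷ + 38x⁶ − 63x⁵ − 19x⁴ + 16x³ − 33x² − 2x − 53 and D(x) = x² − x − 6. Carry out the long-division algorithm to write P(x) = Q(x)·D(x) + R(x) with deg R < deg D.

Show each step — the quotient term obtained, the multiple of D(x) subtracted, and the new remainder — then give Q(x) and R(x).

Q(x) = −7x⁶ + 9x⁵ + 5x⁴ − 4x³ + 7x² − x + 8; R(x) = −5

Step 1: lead(−7x⁸ + 16x⁷ + 38x⁶ − 63x⁵ − 19x⁴ + 16x³ − 33x² − 2x − 53) ÷ lead(D) = −7x⁸ ÷ x² = −7x⁶. Subtract (−7x⁶)·D = −7x⁸ + 7x⁷ + 42x⁶. Remainder: 9x⁷ − 4x⁶ − 63x⁵ − 19x⁴ + 16x³ − 33x² − 2x − 53.
Step 2: lead(9x⁷ − 4x⁶ − 63x⁵ − 19x⁴ + 16x³ − 33x² − 2x − 53) ÷ lead(D) = 9x⁷ ÷ x² = 9x⁵. Subtract (9x⁵)·D = 9x⁷ − 9x⁶ − 54x⁵. Remainder: 5x⁶ − 9x⁵ − 19x⁴ + 16x³ − 33x² − 2x − 53.
Step 3: lead(5x⁶ − 9x⁵ − 19x⁴ + 16x³ − 33x² − 2x − 53) ÷ lead(D) = 5x⁶ ÷ x² = 5x⁴. Subtract (5x⁴)·D = 5x⁶ − 5x⁵ − 30x⁴. Remainder: −4x⁵ + 11x⁴ + 16x³ − 33x² − 2x − 53.
Step 4: lead(−4x⁵ + 11x⁴ + 16x³ − 33x² − 2x − 53) ÷ lead(D) = −4x⁵ ÷ x² = −4x³. Subtract (−4x³)·D = −4x⁵ + 4x⁴ + 24x³. Remainder: 7x⁴ − 8x³ − 33x² − 2x − 53.
Step 5: lead(7x⁴ − 8x³ − 33x² − 2x − 53) ÷ lead(D) = 7x⁴ ÷ x² = 7x². Subtract (7x²)·D = 7x⁴ − 7x³ − 42x². Remainder: −x³ + 9x² − 2x − 53.
Step 6: lead(−x³ + 9x² − 2x − 53) ÷ lead(D) = −x³ ÷ x² = −x. Subtract (−x)·D = −x³ + x² + 6x. Remainder: 8x² − 8x − 53.
Step 7: lead(8x² − 8x − 53) ÷ lead(D) = 8x² ÷ x² = 8. Subtract (8)·D = 8x² − 8x − 48. Remainder: −5.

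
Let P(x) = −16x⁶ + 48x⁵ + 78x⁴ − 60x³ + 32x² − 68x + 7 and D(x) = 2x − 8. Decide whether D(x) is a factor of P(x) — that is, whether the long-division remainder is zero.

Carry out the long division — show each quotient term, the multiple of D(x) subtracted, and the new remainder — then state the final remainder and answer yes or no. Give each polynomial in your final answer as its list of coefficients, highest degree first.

Step 1: lead(−16x⁶ + 48x⁵ + 78x⁴ − 60x³ + 32x² − 68x + 7) ÷ lead(D) = −16x⁶ ÷ 2x = −8x⁵. Subtract (−8x⁵)·D = −16x⁶ + 64x⁵. Remainder: −16x⁵ + 78x⁴ − 60x³ + 32x² − 68x + 7.
Step 2: lead(−16x⁵ + 78x⁴ − 60x³ + 32x² − 68x + 7) ÷ lead(D) = −16x⁵ ÷ 2x = −8x⁴. Subtract (−8x⁴)·D = −16x⁵ + 64x⁴. Remainder: 14x⁴ − 60x³ + 32x² − 68x + 7.
Step 3: lead(14x⁴ − 60x³ + 32x² − 68x + 7) ÷ lead(D) = 14x⁴ ÷ 2x = 7x³. Subtract (7x³)·D = 14x⁴ − 56x³. Remainder: −4x³ + 32x² − 68x + 7.
Step 4: lead(−4x³ + 32x² − 68x + 7) ÷ lead(D) = −4x³ ÷ 2x = −2x². Subtract (−2x²)·D = −4x³ + 16x². Remainder: 16x² − 68x + 7.
Step 5: lead(16x² − 68x + 7) ÷ lead(D) = 16x² ÷ 2x = 8x. Subtract (8x)·D = 16x² − 64x. Remainder: −4x + 7.
Step 6: lead(−4x + 7) ÷ lead(D) = −4x ÷ 2x = −2. Subtract (−2)·D = −4x + 16. Remainder: −9.

R = [-9], so D(x) is not a factor of P(x). no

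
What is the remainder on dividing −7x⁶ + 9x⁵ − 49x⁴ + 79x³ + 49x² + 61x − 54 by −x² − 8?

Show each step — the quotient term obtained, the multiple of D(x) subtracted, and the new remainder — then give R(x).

R(x) = 5x + 2

Step 1: lead(−7x⁶ + 9x⁵ − 49x⁴ + 79x³ + 49x² + 61x − 54) ÷ lead(D) = −7x⁶ ÷ −x² = 7x⁴. Subtract (7x⁴)·D = −7x⁶ − 56x⁴. Remainder: 9x⁵ + 7x⁴ + 79x³ + 49x² + 61x − 54.
Step 2: lead(9x⁵ + 7x⁴ + 79x³ + 49x² + 61x − 54) ÷ lead(D) = 9x⁵ ÷ −x² = −9x³. Subtract (−9x³)·D = 9x⁵ + 72x³. Remainder: 7x⁴ + 7x³ + 49x² + 61x − 54.
Step 3: lead(7x⁴ + 7x³ + 49x² + 61x − 54) ÷ lead(D) = 7x⁴ ÷ −x² = −7x². Subtract (−7x²)·D = 7x⁴ + 56x². Remainder: 7x³ − 7x² + 61x − 54.
Step 4: lead(7x³ − 7x² + 61x − 54) ÷ lead(D) = 7x³ ÷ −x² = −7x. Subtract (−7x)·D = 7x³ + 56x. Remainder: −7x² + 5x − 54.
Step 5: lead(−7x² + 5x − 54) ÷ lead(D) = −7x² ÷ −x² = 7. Subtract (7)·D = −7x² − 56. Remainder: 5x + 2.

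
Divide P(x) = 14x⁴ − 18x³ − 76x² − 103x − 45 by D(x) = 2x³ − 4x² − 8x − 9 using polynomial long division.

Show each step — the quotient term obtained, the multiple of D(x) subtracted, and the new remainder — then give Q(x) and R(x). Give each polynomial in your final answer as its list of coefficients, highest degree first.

Step 1: lead(14x⁴ − 18x³ − 76x² − 103x − 45) ÷ lead(D) = 14x⁴ ÷ 2x³ = 7x. Subtract (7x)·D = 14x⁴ − 28x³ − 56x² − 63x. Remainder: 10x³ − 20x² − 40x − 45.
Step 2: lead(10x³ − 20x² − 40x − 45) ÷ lead(D) = 10x³ ÷ 2x³ = 5. Subtract (5)·D = 10x³ − 20x² − 40x − 45. Remainder: 0.

Q = [7, 5]; R = [0]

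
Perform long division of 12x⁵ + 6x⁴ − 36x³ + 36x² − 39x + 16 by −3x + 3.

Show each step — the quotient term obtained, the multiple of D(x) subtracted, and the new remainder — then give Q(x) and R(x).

Q(x) = −4x⁴ − 6x³ + 6x² − 6x + 7; R(x) = −5

Step 1: lead(12x⁵ + 6x⁴ − 36x³ + 36x² − 39x + 16) ÷ lead(D) = 12x⁵ ÷ −3x = −4x⁴. Subtract (−4x⁴)·D = 12x⁵ − 12x⁴. Remainder: 18x⁴ − 36x³ + 36x² − 39x + 16.
Step 2: lead(18x⁴ − 36x³ + 36x² − 39x + 16) ÷ lead(D) = 18x⁴ ÷ −3x = −6x³. Subtract (−6x³)·D = 18x⁴ − 18x³. Remainder: −18x³ + 36x² − 39x + 16.
Step 3: lead(−18x³ + 36x² − 39x + 16) ÷ lead(D) = −18x³ ÷ −3x = 6x². Subtract (6x²)·D = −18x³ + 18x². Remainder: 18x² − 39x + 16.
Step 4: lead(18x² − 39x + 16) ÷ lead(D) = 18x² ÷ −3x = −6x. Subtract (−6x)·D = 18x² − 18x. Remainder: −21x + 16.
Step 5: lead(−21x + 16) ÷ lead(D) = −21x ÷ −3x = 7. Subtract (7)·D = −21x + 21. Remainder: −5.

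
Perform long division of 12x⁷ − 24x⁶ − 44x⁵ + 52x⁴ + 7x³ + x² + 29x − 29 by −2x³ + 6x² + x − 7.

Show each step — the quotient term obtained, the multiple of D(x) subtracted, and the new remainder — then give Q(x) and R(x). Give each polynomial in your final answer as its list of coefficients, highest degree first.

Q = [-6, -6, 1, -5, 3]; R = [-5, -9, -8]

Step 1: lead(12x⁷ − 24x⁶ − 44x⁵ + 52x⁴ + 7x³ + x² + 29x − 29) ÷ lead(D) = 12x⁷ ÷ −2x³ = −6x⁴. Subtract (−6x⁴)·D = 12x⁷ − 36x⁶ − 6x⁵ + 42x⁴. Remainder: 12x⁶ − 38x⁵ + 10x⁴ + 7x³ + x² + 29x − 29.
Step 2: lead(12x⁶ − 38x⁵ + 10x⁴ + 7x³ + x² + 29x − 29) ÷ lead(D) = 12x⁶ ÷ −2x³ = −6x³. Subtract (−6x³)·D = 12x⁶ − 36x⁵ − 6x⁴ + 42x³. Remainder: −2x⁵ + 16x⁴ − 35x³ + x² + 29x − 29.
Step 3: lead(−2x⁵ + 16x⁴ − 35x³ + x² + 29x − 29) ÷ lead(D) = −2x⁵ ÷ −2x³ = x². Subtract (x²)·D = −2x⁵ + 6x⁴ + x³ − 7x². Remainder: 10x⁴ − 36x³ + 8x² + 29x − 29.
Step 4: lead(10x⁴ − 36x³ + 8x² + 29x − 29) ÷ lead(D) = 10x⁴ ÷ −2x³ = −5x. Subtract (−5x)·D = 10x⁴ − 30x³ − 5x² + 35x. Remainder: −6x³ + 13x² − 6x − 29.
Step 5: lead(−6x³ + 13x² − 6x − 29) ÷ lead(D) = −6x³ ÷ −2x³ = 3. Subtract (3)·D = −6x³ + 18x² + 3x − 21. Remainder: −5x² − 9x − 8.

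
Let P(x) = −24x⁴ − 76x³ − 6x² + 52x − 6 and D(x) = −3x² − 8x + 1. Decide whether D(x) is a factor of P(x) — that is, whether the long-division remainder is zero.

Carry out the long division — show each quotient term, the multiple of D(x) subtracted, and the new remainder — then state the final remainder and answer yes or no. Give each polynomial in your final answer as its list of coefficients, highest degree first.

Step 1: lead(−24x⁴ − 76x³ − 6x² + 52x − 6) ÷ lead(D) = −24x⁴ ÷ −3x² = 8x². Subtract (8x²)·D = −24x⁴ − 64x³ + 8x². Remainder: −12x³ − 14x² + 52x − 6.
Step 2: lead(−12x³ − 14x² + 52x − 6) ÷ lead(D) = −12x³ ÷ −3x² = 4x. Subtract (4x)·D = −12x³ − 32x² + 4x. Remainder: 18x² + 48x − 6.
Step 3: lead(18x² + 48x − 6) ÷ lead(D) = 18x² ÷ −3x² = −6. Subtract (−6)·D = 18x² + 48x − 6. Remainder: 0.

R = [0], so D(x) is a factor of P(x). yes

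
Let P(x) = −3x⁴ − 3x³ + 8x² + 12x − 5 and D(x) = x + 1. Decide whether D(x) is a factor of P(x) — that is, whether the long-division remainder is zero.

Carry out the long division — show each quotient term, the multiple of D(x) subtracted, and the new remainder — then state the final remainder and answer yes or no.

R(x) = −9, so D(x) is not a factor of P(x). no

Step 1: lead(−3x⁴ − 3x³ + 8x² + 12x − 5) ÷ lead(D) = −3x⁴ ÷ x = −3x³. Subtract (−3x³)·D = −3x⁴ − 3x³. Remainder: 8x² + 12x − 5.
Step 2: lead(8x² + 12x − 5) ÷ lead(D) = 8x² ÷ x = 8x. Subtract (8x)·D = 8x² + 8x. Remainder: 4x − 5.
Step 3: lead(4x − 5) ÷ lead(D) = 4x ÷ x = 4. Subtract (4)·D = 4x + 4. Remainder: −9.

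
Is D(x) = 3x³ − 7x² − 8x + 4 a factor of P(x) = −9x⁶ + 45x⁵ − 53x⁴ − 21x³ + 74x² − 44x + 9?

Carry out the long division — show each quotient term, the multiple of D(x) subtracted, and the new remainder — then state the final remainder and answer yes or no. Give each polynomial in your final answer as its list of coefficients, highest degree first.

R = [1], so D(x) is not a factor of P(x). no

Step 1: lead(−9x⁶ + 45x⁵ − 53x⁴ − 21x³ + 74x² − 44x + 9) ÷ lead(D) = −9x⁶ ÷ 3x³ = −3x³. Subtract (−3x³)·D = −9x⁶ + 21x⁵ + 24x⁴ − 12x³. Remainder: 24x⁵ − 77x⁴ − 9x³ + 74x² − 44x + 9.
Step 2: lead(24x⁵ − 77x⁴ − 9x³ + 74x² − 44x + 9) ÷ lead(D) = 24x⁵ ÷ 3x³ = 8x². Subtract (8x²)·D = 24x⁵ − 56x⁴ − 64x³ + 32x². Remainder: −21x⁴ + 55x³ + 42x² − 44x + 9.
Step 3: lead(−21x⁴ + 55x³ + 42x² − 44x + 9) ÷ lead(D) = −21x⁴ ÷ 3x³ = −7x. Subtract (−7x)·D = −21x⁴ + 49x³ + 56x² − 28x. Remainder: 6x³ − 14x² − 16x + 9.
Step 4: lead(6x³ − 14x² − 16x + 9) ÷ lead(D) = 6x³ ÷ 3x³ = 2. Subtract (2)·D = 6x³ − 14x² − 16x + 8. Remainder: 1.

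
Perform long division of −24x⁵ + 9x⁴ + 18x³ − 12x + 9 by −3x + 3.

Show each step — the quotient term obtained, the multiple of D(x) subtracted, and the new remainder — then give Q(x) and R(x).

Step 1: lead(−24x⁵ + 9x⁴ + 18x³ − 12x + 9) ÷ lead(D) = −24x⁵ ÷ −3x = 8x⁴. Subtract (8x⁴)·D = −24x⁵ + 24x⁴. Remainder: −15x⁴ + 18x³ − 12x + 9.
Step 2: lead(−15x⁴ + 18x³ − 12x + 9) ÷ lead(D) = −15x⁴ ÷ −3x = 5x³. Subtract (5x³)·D = −15x⁴ + 15x³. Remainder: 3x³ − 12x + 9.
Step 3: lead(3x³ − 12x + 9) ÷ lead(D) = 3x³ ÷ −3x = −x². Subtract (−x²)·D = 3x³ − 3x². Remainder: 3x² − 12x + 9.
Step 4: lead(3x² − 12x + 9) ÷ lead(D) = 3x² ÷ −3x = −x. Subtract (−x)·D = 3x² − 3x. Remainder: −9x + 9.
Step 5: lead(−9x + 9) ÷ lead(D) = −9x ÷ −3x = 3. Subtract (3)·D = −9x + 9. Remainder: 0.

Q(x) = 8x⁴ + 5x³ − x² − x + 3; R(x) = 0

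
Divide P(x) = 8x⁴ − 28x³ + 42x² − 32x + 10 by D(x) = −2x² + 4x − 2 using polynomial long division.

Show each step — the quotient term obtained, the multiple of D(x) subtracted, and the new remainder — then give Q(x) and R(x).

Q(x) = −4x² + 6x − 5; R(x) = 0

Step 1: lead(8x⁴ − 28x³ + 42x² − 32x + 10) ÷ lead(D) = 8x⁴ ÷ −2x² = −4x². Subtract (−4x²)·D = 8x⁴ − 16x³ + 8x². Remainder: −12x³ + 34x² − 32x + 10.
Step 2: lead(−12x³ + 34x² − 32x + 10) ÷ lead(D) = −12x³ ÷ −2x² = 6x. Subtract (6x)·D = −12x³ + 24x² − 12x. Remainder: 10x² − 20x + 10.
Step 3: lead(10x² − 20x + 10) ÷ lead(D) = 10x² ÷ −2x² = −5. Subtract (−5)·D = 10x² − 20x + 10. Remainder: 0.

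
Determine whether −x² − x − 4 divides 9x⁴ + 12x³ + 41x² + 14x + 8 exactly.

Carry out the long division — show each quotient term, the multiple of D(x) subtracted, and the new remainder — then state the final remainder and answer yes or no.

Step 1: lead(9x⁴ + 12x³ + 41x² + 14x + 8) ÷ lead(D) = 9x⁴ ÷ −x² = −9x². Subtract (−9x²)·D = 9x⁴ + 9x³ + 36x². Remainder: 3x³ + 5x² + 14x + 8.
Step 2: lead(3x³ + 5x² + 14x + 8) ÷ lead(D) = 3x³ ÷ −x² = −3x. Subtract (−3x)·D = 3x³ + 3x² + 12x. Remainder: 2x² + 2x + 8.
Step 3: lead(2x² + 2x + 8) ÷ lead(D) = 2x² ÷ −x² = −2. Subtract (−2)·D = 2x² + 2x + 8. Remainder: 0.

R(x) = 0, so D(x) is a factor of P(x). yes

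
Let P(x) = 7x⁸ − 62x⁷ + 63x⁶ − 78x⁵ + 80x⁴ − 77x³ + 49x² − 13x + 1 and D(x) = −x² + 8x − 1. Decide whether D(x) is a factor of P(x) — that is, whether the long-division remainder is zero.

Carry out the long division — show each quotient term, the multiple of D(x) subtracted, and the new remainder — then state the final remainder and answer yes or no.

R(x) = 0, so D(x) is a factor of P(x). yes

Step 1: lead(7x⁸ − 62x⁷ + 63x⁶ − 78x⁵ + 80x⁴ − 77x³ + 49x² − 13x + 1) ÷ lead(D) = 7x⁸ ÷ −x² = −7x⁶. Subtract (−7x⁶)·D = 7x⁸ − 56x⁷ + 7x⁶. Remainder: −6x⁷ + 56x⁶ − 78x⁵ + 80x⁴ − 77x³ + 49x² − 13x + 1.
Step 2: lead(−6x⁷ + 56x⁶ − 78x⁵ + 80x⁴ − 77x³ + 49x² − 13x + 1) ÷ lead(D) = −6x⁷ ÷ −x² = 6x⁵. Subtract (6x⁵)·D = −6x⁷ + 48x⁶ − 6x⁵. Remainder: 8x⁶ − 72x⁵ + 80x⁴ − 77x³ + 49x² − 13x + 1.
Step 3: lead(8x⁶ − 72x⁵ + 80x⁴ − 77x³ + 49x² − 13x + 1) ÷ lead(D) = 8x⁶ ÷ −x² = −8x⁴. Subtract (−8x⁴)·D = 8x⁶ − 64x⁵ + 8x⁴. Remainder: −8x⁵ + 72x⁴ − 77x³ + 49x² − 13x + 1.
Step 4: lead(−8x⁵ + 72x⁴ − 77x³ + 49x² − 13x + 1) ÷ lead(D) = −8x⁵ ÷ −x² = 8x³. Subtract (8x³)·D = −8x⁵ + 64x⁴ − 8x³. Remainder: 8x⁴ − 69x³ + 49x² − 13x + 1.
Step 5: lead(8x⁴ − 69x³ + 49x² − 13x + 1) ÷ lead(D) = 8x⁴ ÷ −x² = −8x². Subtract (−8x²)·D = 8x⁴ − 64x³ + 8x². Remainder: −5x³ + 41x² − 13x + 1.
Step 6: lead(−5x³ + 41x² − 13x + 1) ÷ lead(D) = −5x³ ÷ −x² = 5x. Subtract (5x)·D = −5x³ + 40x² − 5x. Remainder: x² − 8x + 1.
Step 7: lead(x² − 8x + 1) ÷ lead(D) = x² ÷ −x² = −1. Subtract (−1)·D = x² − 8x + 1. Remainder: 0.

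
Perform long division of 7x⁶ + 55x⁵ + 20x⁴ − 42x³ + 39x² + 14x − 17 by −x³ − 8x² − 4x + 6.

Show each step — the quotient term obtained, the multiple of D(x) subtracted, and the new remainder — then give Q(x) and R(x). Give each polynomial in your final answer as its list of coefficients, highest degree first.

Q = [-7, 1, 0, -4]; R = [1, -2, 7]

Step 1: lead(7x⁶ + 55x⁵ + 20x⁴ − 42x³ + 39x² + 14x − 17) ÷ lead(D) = 7x⁶ ÷ −x³ = −7x³. Subtract (−7x³)·D = 7x⁶ + 56x⁵ + 28x⁴ − 42x³. Remainder: −x⁵ − 8x⁴ + 39x² + 14x − 17.
Step 2: lead(−x⁵ − 8x⁴ + 39x² + 14x − 17) ÷ lead(D) = −x⁵ ÷ −x³ = x². Subtract (x²)·D = −x⁵ − 8x⁴ − 4x³ + 6x². Remainder: 4x³ + 33x² + 14x − 17.
Step 3: lead(4x³ + 33x² + 14x − 17) ÷ lead(D) = 4x³ ÷ −x³ = −4. Subtract (−4)·D = 4x³ + 32x² + 16x − 24. Remainder: x² − 2x + 7.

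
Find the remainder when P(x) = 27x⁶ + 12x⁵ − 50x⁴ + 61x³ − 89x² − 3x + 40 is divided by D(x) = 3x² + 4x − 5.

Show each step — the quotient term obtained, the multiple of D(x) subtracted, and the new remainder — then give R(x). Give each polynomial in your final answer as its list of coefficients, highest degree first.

Step 1: lead(27x⁶ + 12x⁵ − 50x⁴ + 61x³ − 89x² − 3x + 40) ÷ lead(D) = 27x⁶ ÷ 3x² = 9x⁴. Subtract (9x⁴)·D = 27x⁶ + 36x⁵ − 45x⁴. Remainder: −24x⁵ − 5x⁴ + 61x³ − 89x² − 3x + 40.
Step 2: lead(−24x⁵ − 5x⁴ + 61x³ − 89x² − 3x + 40) ÷ lead(D) = −24x⁵ ÷ 3x² = −8x³. Subtract (−8x³)·D = −24x⁵ − 32x⁴ + 40x³. Remainder: 27x⁴ + 21x³ − 89x² − 3x + 40.
Step 3: lead(27x⁴ + 21x³ − 89x² − 3x + 40) ÷ lead(D) = 27x⁴ ÷ 3x² = 9x². Subtract (9x²)·D = 27x⁴ + 36x³ − 45x². Remainder: −15x³ − 44x² − 3x + 40.
Step 4: lead(−15x³ − 44x² − 3x + 40) ÷ lead(D) = −15x³ ÷ 3x² = −5x. Subtract (−5x)·D = −15x³ − 20x² + 25x. Remainder: −24x² − 28x + 40.
Step 5: lead(−24x² − 28x + 40) ÷ lead(D) = −24x² ÷ 3x² = −8. Subtract (−8)·D = −24x² − 32x + 40. Remainder: 4x.

R = [4, 0]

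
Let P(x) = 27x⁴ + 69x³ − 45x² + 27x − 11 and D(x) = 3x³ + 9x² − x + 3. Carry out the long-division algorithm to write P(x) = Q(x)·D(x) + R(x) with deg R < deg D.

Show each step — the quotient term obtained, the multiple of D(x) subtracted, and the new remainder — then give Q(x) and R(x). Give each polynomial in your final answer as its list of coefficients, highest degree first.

Q = [9, -4]; R = [-4, 1]

Step 1: lead(27x⁴ + 69x³ − 45x² + 27x − 11) ÷ lead(D) = 27x⁴ ÷ 3x³ = 9x. Subtract (9x)·D = 27x⁴ + 81x³ − 9x² + 27x. Remainder: −12x³ − 36x² − 11.
Step 2: lead(−12x³ − 36x² − 11) ÷ lead(D) = −12x³ ÷ 3x³ = −4. Subtract (−4)·D = −12x³ − 36x² + 4x − 12. Remainder: −4x + 1.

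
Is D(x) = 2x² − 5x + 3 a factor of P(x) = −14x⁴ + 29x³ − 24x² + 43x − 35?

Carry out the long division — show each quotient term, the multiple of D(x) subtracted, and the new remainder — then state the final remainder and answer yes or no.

Step 1: lead(−14x⁴ + 29x³ − 24x² + 43x − 35) ÷ lead(D) = −14x⁴ ÷ 2x² = −7x². Subtract (−7x²)·D = −14x⁴ + 35x³ − 21x². Remainder: −6x³ − 3x² + 43x − 35.
Step 2: lead(−6x³ − 3x² + 43x − 35) ÷ lead(D) = −6x³ ÷ 2x² = −3x. Subtract (−3x)·D = −6x³ + 15x² − 9x. Remainder: −18x² + 52x − 35.
Step 3: lead(−18x² + 52x − 35) ÷ lead(D) = −18x² ÷ 2x² = −9. Subtract (−9)·D = −18x² + 45x − 27. Remainder: 7x − 8.

R(x) = 7x − 8, so D(x) is not a factor of P(x). no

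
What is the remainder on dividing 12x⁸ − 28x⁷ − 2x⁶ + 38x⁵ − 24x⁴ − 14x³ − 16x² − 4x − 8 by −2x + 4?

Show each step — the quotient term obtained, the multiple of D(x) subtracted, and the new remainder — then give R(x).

Step 1: lead(12x⁸ − 28x⁷ − 2x⁶ + 38x⁵ − 24x⁴ − 14x³ − 16x² − 4x − 8) ÷ lead(D) = 12x⁸ ÷ −2x = −6x⁷. Subtract (−6x⁷)·D = 12x⁸ − 24x⁷. Remainder: −4x⁷ − 2x⁶ + 38x⁵ − 24x⁴ − 14x³ − 16x² − 4x − 8.
Step 2: lead(−4x⁷ − 2x⁶ + 38x⁵ − 24x⁴ − 14x³ − 16x² − 4x − 8) ÷ lead(D) = −4x⁷ ÷ −2x = 2x⁶. Subtract (2x⁶)·D = −4x⁷ + 8x⁶. Remainder: −10x⁶ + 38x⁵ − 24x⁴ − 14x³ − 16x² − 4x − 8.
Step 3: lead(−10x⁶ + 38x⁵ − 24x⁴ − 14x³ − 16x² − 4x − 8) ÷ lead(D) = −10x⁶ ÷ −2x = 5x⁵. Subtract (5x⁵)·D = −10x⁶ + 20x⁵. Remainder: 18x⁵ − 24x⁴ − 14x³ − 16x² − 4x − 8.
Step 4: lead(18x⁵ − 24x⁴ − 14x³ − 16x² − 4x − 8) ÷ lead(D) = 18x⁵ ÷ −2x = −9x⁴. Subtract (−9x⁴)·D = 18x⁵ − 36x⁴. Remainder: 12x⁴ − 14x³ − 16x² − 4x − 8.
Step 5: lead(12x⁴ − 14x³ − 16x² − 4x − 8) ÷ lead(D) = 12x⁴ ÷ −2x = −6x³. Subtract (−6x³)·D = 12x⁴ − 24x³. Remainder: 10x³ − 16x² − 4x − 8.
Step 6: lead(10x³ − 16x² − 4x − 8) ÷ lead(D) = 10x³ ÷ −2x = −5x². Subtract (−5x²)·D = 10x³ − 20x². Remainder: 4x² − 4x − 8.
Step 7: lead(4x² − 4x − 8) ÷ lead(D) = 4x² ÷ −2x = −2x. Subtract (−2x)·D = 4x² − 8x. Remainder: 4x − 8.
Step 8: lead(4x − 8) ÷ lead(D) = 4x ÷ −2x = −2. Subtract (−2)·D = 4x − 8. Remainder: 0.

R(x) = 0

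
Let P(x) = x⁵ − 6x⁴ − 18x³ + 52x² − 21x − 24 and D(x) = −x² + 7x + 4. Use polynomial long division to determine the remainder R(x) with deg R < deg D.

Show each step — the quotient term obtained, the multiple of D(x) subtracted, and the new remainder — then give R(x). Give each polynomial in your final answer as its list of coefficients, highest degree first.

R = [4]

Step 1: lead(x⁵ − 6x⁴ − 18x³ + 52x² − 21x − 24) ÷ lead(D) = x⁵ ÷ −x² = −x³. Subtract (−x³)·D = x⁵ − 7x⁴ − 4x³. Remainder: x⁴ − 14x³ + 52x² − 21x − 24.
Step 2: lead(x⁴ − 14x³ + 52x² − 21x − 24) ÷ lead(D) = x⁴ ÷ −x² = −x². Subtract (−x²)·D = x⁴ − 7x³ − 4x². Remainder: −7x³ + 56x² − 21x − 24.
Step 3: lead(−7x³ + 56x² − 21x − 24) ÷ lead(D) = −7x³ ÷ −x² = 7x. Subtract (7x)·D = −7x³ + 49x² + 28x. Remainder: 7x² − 49x − 24.
Step 4: lead(7x² − 49x − 24) ÷ lead(D) = 7x² ÷ −x² = −7. Subtract (−7)·D = 7x² − 49x − 28. Remainder: 4.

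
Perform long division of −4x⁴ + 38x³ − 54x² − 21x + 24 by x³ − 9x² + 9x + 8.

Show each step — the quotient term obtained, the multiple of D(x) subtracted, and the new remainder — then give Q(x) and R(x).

Q(x) = −4x + 2; R(x) = −7x + 8

Step 1: lead(−4x⁴ + 38x³ − 54x² − 21x + 24) ÷ lead(D) = −4x⁴ ÷ x³ = −4x. Subtract (−4x)·D = −4x⁴ + 36x³ − 36x² − 32x. Remainder: 2x³ − 18x² + 11x + 24.
Step 2: lead(2x³ − 18x² + 11x + 24) ÷ lead(D) = 2x³ ÷ x³ = 2. Subtract (2)·D = 2x³ − 18x² + 18x + 16. Remainder: −7x + 8.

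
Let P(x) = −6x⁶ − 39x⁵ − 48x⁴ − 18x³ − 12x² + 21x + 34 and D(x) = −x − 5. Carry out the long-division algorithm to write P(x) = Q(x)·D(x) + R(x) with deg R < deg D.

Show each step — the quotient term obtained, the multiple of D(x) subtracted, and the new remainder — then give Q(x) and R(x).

Q(x) = 6x⁵ + 9x⁴ + 3x³ + 3x² − 3x − 6; R(x) = 4

Step 1: lead(−6x⁶ − 39x⁵ − 48x⁴ − 18x³ − 12x² + 21x + 34) ÷ lead(D) = −6x⁶ ÷ −x = 6x⁵. Subtract (6x⁵)·D = −6x⁶ − 30x⁵. Remainder: −9x⁵ − 48x⁴ − 18x³ − 12x² + 21x + 34.
Step 2: lead(−9x⁵ − 48x⁴ − 18x³ − 12x² + 21x + 34) ÷ lead(D) = −9x⁵ ÷ −x = 9x⁴. Subtract (9x⁴)·D = −9x⁵ − 45x⁴. Remainder: −3x⁴ − 18x³ − 12x² + 21x + 34.
Step 3: lead(−3x⁴ − 18x³ − 12x² + 21x + 34) ÷ lead(D) = −3x⁴ ÷ −x = 3x³. Subtract (3x³)·D = −3x⁴ − 15x³. Remainder: −3x³ − 12x² + 21x + 34.
Step 4: lead(−3x³ − 12x² + 21x + 34) ÷ lead(D) = −3x³ ÷ −x = 3x². Subtract (3x²)·D = −3x³ − 15x². Remainder: 3x² + 21x + 34.
Step 5: lead(3x² + 21x + 34) ÷ lead(D) = 3x² ÷ −x = −3x. Subtract (−3x)·D = 3x² + 15x. Remainder: 6x + 34.
Step 6: lead(6x + 34) ÷ lead(D) = 6x ÷ −x = −6. Subtract (−6)·D = 6x + 30. Remainder: 4.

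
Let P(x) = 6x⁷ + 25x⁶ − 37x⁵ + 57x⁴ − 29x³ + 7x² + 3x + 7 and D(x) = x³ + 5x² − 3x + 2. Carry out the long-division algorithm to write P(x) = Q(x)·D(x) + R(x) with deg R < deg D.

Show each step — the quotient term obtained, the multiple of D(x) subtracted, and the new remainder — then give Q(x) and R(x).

Q(x) = 6x⁴ − 5x³ + 6x² − 1; R(x) = 9

Step 1: lead(6x⁷ + 25x⁶ − 37x⁵ + 57x⁴ − 29x³ + 7x² + 3x + 7) ÷ lead(D) = 6x⁷ ÷ x³ = 6x⁴. Subtract (6x⁴)·D = 6x⁷ + 30x⁶ − 18x⁵ + 12x⁴. Remainder: −5x⁶ − 19x⁵ + 45x⁴ − 29x³ + 7x² + 3x + 7.
Step 2: lead(−5x⁶ − 19x⁵ + 45x⁴ − 29x³ + 7x² + 3x + 7) ÷ lead(D) = −5x⁶ ÷ x³ = −5x³. Subtract (−5x³)·D = −5x⁶ − 25x⁵ + 15x⁴ − 10x³. Remainder: 6x⁵ + 30x⁴ − 19x³ + 7x² + 3x + 7.
Step 3: lead(6x⁵ + 30x⁴ − 19x³ + 7x² + 3x + 7) ÷ lead(D) = 6x⁵ ÷ x³ = 6x². Subtract (6x²)·D = 6x⁵ + 30x⁴ − 18x³ + 12x². Remainder: −x³ − 5x² + 3x + 7.
Step 4: lead(−x³ − 5x² + 3x + 7) ÷ lead(D) = −x³ ÷ x³ = −1. Subtract (−1)·D = −x³ − 5x² + 3x − 2. Remainder: 9.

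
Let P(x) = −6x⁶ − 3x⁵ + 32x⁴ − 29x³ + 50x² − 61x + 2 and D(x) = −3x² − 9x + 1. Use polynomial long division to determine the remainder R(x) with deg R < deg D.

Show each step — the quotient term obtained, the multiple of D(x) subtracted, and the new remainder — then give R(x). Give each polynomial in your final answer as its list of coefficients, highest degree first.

Step 1: lead(−6x⁶ − 3x⁵ + 32x⁴ − 29x³ + 50x² − 61x + 2) ÷ lead(D) = −6x⁶ ÷ −3x² = 2x⁴. Subtract (2x⁴)·D = −6x⁶ − 18x⁵ + 2x⁴. Remainder: 15x⁵ + 30x⁴ − 29x³ + 50x² − 61x + 2.
Step 2: lead(15x⁵ + 30x⁴ − 29x³ + 50x² − 61x + 2) ÷ lead(D) = 15x⁵ ÷ −3x² = −5x³. Subtract (−5x³)·D = 15x⁵ + 45x⁴ − 5x³. Remainder: −15x⁴ − 24x³ + 50x² − 61x + 2.
Step 3: lead(−15x⁴ − 24x³ + 50x² − 61x + 2) ÷ lead(D) = −15x⁴ ÷ −3x² = 5x². Subtract (5x²)·D = −15x⁴ − 45x³ + 5x². Remainder: 21x³ + 45x² − 61x + 2.
Step 4: lead(21x³ + 45x² − 61x + 2) ÷ lead(D) = 21x³ ÷ −3x² = −7x. Subtract (−7x)·D = 21x³ + 63x² − 7x. Remainder: −18x² − 54x + 2.
Step 5: lead(−18x² − 54x + 2) ÷ lead(D) = −18x² ÷ −3x² = 6. Subtract (6)·D = −18x² − 54x + 6. Remainder: −4.

R = [-4]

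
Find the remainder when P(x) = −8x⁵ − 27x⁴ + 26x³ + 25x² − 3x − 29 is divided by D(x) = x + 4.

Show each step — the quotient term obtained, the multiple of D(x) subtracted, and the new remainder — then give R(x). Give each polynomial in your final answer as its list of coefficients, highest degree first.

Step 1: lead(−8x⁵ − 27x⁴ + 26x³ + 25x² − 3x − 29) ÷ lead(D) = −8x⁵ ÷ x = −8x⁴. Subtract (−8x⁴)·D = −8x⁵ − 32x⁴. Remainder: 5x⁴ + 26x³ + 25x² − 3x − 29.
Step 2: lead(5x⁴ + 26x³ + 25x² − 3x − 29) ÷ lead(D) = 5x⁴ ÷ x = 5x³. Subtract (5x³)·D = 5x⁴ + 20x³. Remainder: 6x³ + 25x² − 3x − 29.
Step 3: lead(6x³ + 25x² − 3x − 29) ÷ lead(D) = 6x³ ÷ x = 6x². Subtract (6x²)·D = 6x³ + 24x². Remainder: x² − 3x − 29.
Step 4: lead(x² − 3x − 29) ÷ lead(D) = x² ÷ x = x. Subtract (x)·D = x² + 4x. Remainder: −7x − 29.
Step 5: lead(−7x − 29) ÷ lead(D) = −7x ÷ x = −7. Subtract (−7)·D = −7x − 28. Remainder: −1.

R = [-1]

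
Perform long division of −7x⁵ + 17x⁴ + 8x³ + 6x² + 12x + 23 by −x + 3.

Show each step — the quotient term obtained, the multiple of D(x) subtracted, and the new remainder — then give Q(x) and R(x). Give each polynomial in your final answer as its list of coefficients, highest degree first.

Q = [7, 4, 4, 6, 6]; R = [5]

Step 1: lead(−7x⁵ + 17x⁴ + 8x³ + 6x² + 12x + 23) ÷ lead(D) = −7x⁵ ÷ −x = 7x⁴. Subtract (7x⁴)·D = −7x⁵ + 21x⁴. Remainder: −4x⁴ + 8x³ + 6x² + 12x + 23.
Step 2: lead(−4x⁴ + 8x³ + 6x² + 12x + 23) ÷ lead(D) = −4x⁴ ÷ −x = 4x³. Subtract (4x³)·D = −4x⁴ + 12x³. Remainder: −4x³ + 6x² + 12x + 23.
Step 3: lead(−4x³ + 6x² + 12x + 23) ÷ lead(D) = −4x³ ÷ −x = 4x². Subtract (4x²)·D = −4x³ + 12x². Remainder: −6x² + 12x + 23.
Step 4: lead(−6x² + 12x + 23) ÷ lead(D) = −6x² ÷ −x = 6x. Subtract (6x)·D = −6x² + 18x. Remainder: −6x + 23.
Step 5: lead(−6x + 23) ÷ lead(D) = −6x ÷ −x = 6. Subtract (6)·D = −6x + 18. Remainder: 5.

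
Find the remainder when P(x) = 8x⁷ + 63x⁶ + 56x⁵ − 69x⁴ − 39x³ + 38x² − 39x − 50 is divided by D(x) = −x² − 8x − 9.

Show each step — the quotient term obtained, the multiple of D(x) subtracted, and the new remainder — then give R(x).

Step 1: lead(8x⁷ + 63x⁶ + 56x⁵ − 69x⁴ − 39x³ + 38x² − 39x − 50) ÷ lead(D) = 8x⁷ ÷ −x² = −8x⁵. Subtract (−8x⁵)·D = 8x⁷ + 64x⁶ + 72x⁵. Remainder: −x⁶ − 16x⁵ − 69x⁴ − 39x³ + 38x² − 39x − 50.
Step 2: lead(−x⁶ − 16x⁵ − 69x⁴ − 39x³ + 38x² − 39x − 50) ÷ lead(D) = −x⁶ ÷ −x² = x⁴. Subtract (x⁴)·D = −x⁶ − 8x⁵ − 9x⁴. Remainder: −8x⁵ − 60x⁴ − 39x³ + 38x² − 39x − 50.
Step 3: lead(−8x⁵ − 60x⁴ − 39x³ + 38x² − 39x − 50) ÷ lead(D) = −8x⁵ ÷ −x² = 8x³. Subtract (8x³)·D = −8x⁵ − 64x⁴ − 72x³. Remainder: 4x⁴ + 33x³ + 38x² − 39x − 50.
Step 4: lead(4x⁴ + 33x³ + 38x² − 39x − 50) ÷ lead(D) = 4x⁴ ÷ −x² = −4x². Subtract (−4x²)·D = 4x⁴ + 32x³ + 36x². Remainder: x³ + 2x² − 39x − 50.
Step 5: lead(x³ + 2x² − 39x − 50) ÷ lead(D) = x³ ÷ −x² = −x. Subtract (−x)·D = x³ + 8x² + 9x. Remainder: −6x² − 48x − 50.
Step 6: lead(−6x² − 48x − 50) ÷ lead(D) = −6x² ÷ −x² = 6. Subtract (6)·D = −6x² − 48x − 54. Remainder: 4.

R(x) = 4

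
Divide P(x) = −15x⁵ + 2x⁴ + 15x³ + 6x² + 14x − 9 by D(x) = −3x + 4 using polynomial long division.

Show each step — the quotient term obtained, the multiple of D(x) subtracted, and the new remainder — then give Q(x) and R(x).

Q(x) = 5x⁴ + 6x³ + 3x² + 2x − 2; R(x) = −1

Step 1: lead(−15x⁵ + 2x⁴ + 15x³ + 6x² + 14x − 9) ÷ lead(D) = −15x⁵ ÷ −3x = 5x⁴. Subtract (5x⁴)·D = −15x⁵ + 20x⁴. Remainder: −18x⁴ + 15x³ + 6x² + 14x − 9.
Step 2: lead(−18x⁴ + 15x³ + 6x² + 14x − 9) ÷ lead(D) = −18x⁴ ÷ −3x = 6x³. Subtract (6x³)·D = −18x⁴ + 24x³. Remainder: −9x³ + 6x² + 14x − 9.
Step 3: lead(−9x³ + 6x² + 14x − 9) ÷ lead(D) = −9x³ ÷ −3x = 3x². Subtract (3x²)·D = −9x³ + 12x². Remainder: −6x² + 14x − 9.
Step 4: lead(−6x² + 14x − 9) ÷ lead(D) = −6x² ÷ −3x = 2x. Subtract (2x)·D = −6x² + 8x. Remainder: 6x − 9.
Step 5: lead(6x − 9) ÷ lead(D) = 6x ÷ −3x = −2. Subtract (−2)·D = 6x − 8. Remainder: −1.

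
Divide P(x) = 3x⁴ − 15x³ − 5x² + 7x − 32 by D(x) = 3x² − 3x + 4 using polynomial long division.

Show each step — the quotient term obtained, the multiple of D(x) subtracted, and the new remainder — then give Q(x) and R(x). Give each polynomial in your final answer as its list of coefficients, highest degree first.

Q = [1, -4, -7]; R = [2, -4]

Step 1: lead(3x⁴ − 15x³ − 5x² + 7x − 32) ÷ lead(D) = 3x⁴ ÷ 3x² = x². Subtract (x²)·D = 3x⁴ − 3x³ + 4x². Remainder: −12x³ − 9x² + 7x − 32.
Step 2: lead(−12x³ − 9x² + 7x − 32) ÷ lead(D) = −12x³ ÷ 3x² = −4x. Subtract (−4x)·D = −12x³ + 12x² − 16x. Remainder: −21x² + 23x − 32.
Step 3: lead(−21x² + 23x − 32) ÷ lead(D) = −21x² ÷ 3x² = −7. Subtract (−7)·D = −21x² + 21x − 28. Remainder: 2x − 4.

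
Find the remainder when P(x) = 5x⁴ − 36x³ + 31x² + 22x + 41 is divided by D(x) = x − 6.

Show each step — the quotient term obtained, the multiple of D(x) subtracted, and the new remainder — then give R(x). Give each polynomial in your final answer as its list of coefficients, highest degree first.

R = [-7]

Step 1: lead(5x⁴ − 36x³ + 31x² + 22x + 41) ÷ lead(D) = 5x⁴ ÷ x = 5x³. Subtract (5x³)·D = 5x⁴ − 30x³. Remainder: −6x³ + 31x² + 22x + 41.
Step 2: lead(−6x³ + 31x² + 22x + 41) ÷ lead(D) = −6x³ ÷ x = −6x². Subtract (−6x²)·D = −6x³ + 36x². Remainder: −5x² + 22x + 41.
Step 3: lead(−5x² + 22x + 41) ÷ lead(D) = −5x² ÷ x = −5x. Subtract (−5x)·D = −5x² + 30x. Remainder: −8x + 41.
Step 4: lead(−8x + 41) ÷ lead(D) = −8x ÷ x = −8. Subtract (−8)·D = −8x + 48. Remainder: −7.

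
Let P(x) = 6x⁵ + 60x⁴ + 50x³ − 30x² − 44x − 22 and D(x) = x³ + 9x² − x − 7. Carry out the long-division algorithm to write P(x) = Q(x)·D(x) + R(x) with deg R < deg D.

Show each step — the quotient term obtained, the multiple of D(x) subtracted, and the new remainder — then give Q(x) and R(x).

Q(x) = 6x² + 6x + 2; R(x) = −8

Step 1: lead(6x⁵ + 60x⁴ + 50x³ − 30x² − 44x − 22) ÷ lead(D) = 6x⁵ ÷ x³ = 6x². Subtract (6x²)·D = 6x⁵ + 54x⁴ − 6x³ − 42x². Remainder: 6x⁴ + 56x³ + 12x² − 44x − 22.
Step 2: lead(6x⁴ + 56x³ + 12x² − 44x − 22) ÷ lead(D) = 6x⁴ ÷ x³ = 6x. Subtract (6x)·D = 6x⁴ + 54x³ − 6x² − 42x. Remainder: 2x³ + 18x² − 2x − 22.
Step 3: lead(2x³ + 18x² − 2x − 22) ÷ lead(D) = 2x³ ÷ x³ = 2. Subtract (2)·D = 2x³ + 18x² − 2x − 14. Remainder: −8.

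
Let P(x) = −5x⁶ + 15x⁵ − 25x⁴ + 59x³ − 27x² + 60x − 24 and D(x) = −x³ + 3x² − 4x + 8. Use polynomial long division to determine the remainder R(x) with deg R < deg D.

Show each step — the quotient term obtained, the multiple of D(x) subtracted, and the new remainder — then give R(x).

R(x) = 5x² + 4x + 8

Step 1: lead(−5x⁶ + 15x⁵ − 25x⁴ + 59x³ − 27x² + 60x − 24) ÷ lead(D) = −5x⁶ ÷ −x³ = 5x³. Subtract (5x³)·D = −5x⁶ + 15x⁵ − 20x⁴ + 40x³. Remainder: −5x⁴ + 19x³ − 27x² + 60x − 24.
Step 2: lead(−5x⁴ + 19x³ − 27x² + 60x − 24) ÷ lead(D) = −5x⁴ ÷ −x³ = 5x. Subtract (5x)·D = −5x⁴ + 15x³ − 20x² + 40x. Remainder: 4x³ − 7x² + 20x − 24.
Step 3: lead(4x³ − 7x² + 20x − 24) ÷ lead(D) = 4x³ ÷ −x³ = −4. Subtract (−4)·D = 4x³ − 12x² + 16x − 32. Remainder: 5x² + 4x + 8.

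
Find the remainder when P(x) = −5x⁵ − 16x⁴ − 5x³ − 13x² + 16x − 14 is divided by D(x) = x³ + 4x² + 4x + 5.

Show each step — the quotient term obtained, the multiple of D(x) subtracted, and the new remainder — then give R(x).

R(x) = −9

Step 1: lead(−5x⁵ − 16x⁴ − 5x³ − 13x² + 16x − 14) ÷ lead(D) = −5x⁵ ÷ x³ = −5x². Subtract (−5x²)·D = −5x⁵ − 20x⁴ − 20x³ − 25x². Remainder: 4x⁴ + 15x³ + 12x² + 16x − 14.
Step 2: lead(4x⁴ + 15x³ + 12x² + 16x − 14) ÷ lead(D) = 4x⁴ ÷ x³ = 4x. Subtract (4x)·D = 4x⁴ + 16x³ + 16x² + 20x. Remainder: −x³ − 4x² − 4x − 14.
Step 3: lead(−x³ − 4x² − 4x − 14) ÷ lead(D) = −x³ ÷ x³ = −1. Subtract (−1)·D = −x³ − 4x² − 4x − 5. Remainder: −9.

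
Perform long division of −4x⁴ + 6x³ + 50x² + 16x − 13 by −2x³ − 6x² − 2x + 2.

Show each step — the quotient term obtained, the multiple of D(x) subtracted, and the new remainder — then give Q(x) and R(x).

Q(x) = 2x − 9; R(x) = −6x + 5

Step 1: lead(−4x⁴ + 6x³ + 50x² + 16x − 13) ÷ lead(D) = −4x⁴ ÷ −2x³ = 2x. Subtract (2x)·D = −4x⁴ − 12x³ − 4x² + 4x. Remainder: 18x³ + 54x² + 12x − 13.
Step 2: lead(18x³ + 54x² + 12x − 13) ÷ lead(D) = 18x³ ÷ −2x³ = −9. Subtract (−9)·D = 18x³ + 54x² + 18x − 18. Remainder: −6x + 5.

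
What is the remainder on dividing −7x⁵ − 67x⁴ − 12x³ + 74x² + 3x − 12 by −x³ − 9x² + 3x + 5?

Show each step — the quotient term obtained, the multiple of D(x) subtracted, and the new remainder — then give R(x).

Step 1: lead(−7x⁵ − 67x⁴ − 12x³ + 74x² + 3x − 12) ÷ lead(D) = −7x⁵ ÷ −x³ = 7x². Subtract (7x²)·D = −7x⁵ − 63x⁴ + 21x³ + 35x². Remainder: −4x⁴ − 33x³ + 39x² + 3x − 12.
Step 2: lead(−4x⁴ − 33x³ + 39x² + 3x − 12) ÷ lead(D) = −4x⁴ ÷ −x³ = 4x. Subtract (4x)·D = −4x⁴ − 36x³ + 12x² + 20x. Remainder: 3x³ + 27x² − 17x − 12.
Step 3: lead(3x³ + 27x² − 17x − 12) ÷ lead(D) = 3x³ ÷ −x³ = −3. Subtract (−3)·D = 3x³ + 27x² − 9x − 15. Remainder: −8x + 3.

R(x) = −8x + 3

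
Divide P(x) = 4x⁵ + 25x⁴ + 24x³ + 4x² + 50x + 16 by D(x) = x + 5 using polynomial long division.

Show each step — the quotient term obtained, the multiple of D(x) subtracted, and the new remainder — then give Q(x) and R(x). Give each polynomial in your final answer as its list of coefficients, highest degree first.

Step 1: lead(4x⁵ + 25x⁴ + 24x³ + 4x² + 50x + 16) ÷ lead(D) = 4x⁵ ÷ x = 4x⁴. Subtract (4x⁴)·D = 4x⁵ + 20x⁴. Remainder: 5x⁴ + 24x³ + 4x² + 50x + 16.
Step 2: lead(5x⁴ + 24x³ + 4x² + 50x + 16) ÷ lead(D) = 5x⁴ ÷ x = 5x³. Subtract (5x³)·D = 5x⁴ + 25x³. Remainder: −x³ + 4x² + 50x + 16.
Step 3: lead(−x³ + 4x² + 50x + 16) ÷ lead(D) = −x³ ÷ x = −x². Subtract (−x²)·D = −x³ − 5x². Remainder: 9x² + 50x + 16.
Step 4: lead(9x² + 50x + 16) ÷ lead(D) = 9x² ÷ x = 9x. Subtract (9x)·D = 9x² + 45x. Remainder: 5x + 16.
Step 5: lead(5x + 16) ÷ lead(D) = 5x ÷ x = 5. Subtract (5)·D = 5x + 25. Remainder: −9.

Q = [4, 5, -1, 9, 5]; R = [-9]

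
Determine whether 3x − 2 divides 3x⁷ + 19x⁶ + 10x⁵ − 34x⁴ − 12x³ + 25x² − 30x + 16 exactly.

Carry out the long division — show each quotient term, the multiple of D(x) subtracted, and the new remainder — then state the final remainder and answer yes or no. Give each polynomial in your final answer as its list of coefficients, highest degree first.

Step 1: lead(3x⁷ + 19x⁶ + 10x⁵ − 34x⁴ − 12x³ + 25x² − 30x + 16) ÷ lead(D) = 3x⁷ ÷ 3x = x⁶. Subtract (x⁶)·D = 3x⁷ − 2x⁶. Remainder: 21x⁶ + 10x⁵ − 34x⁴ − 12x³ + 25x² − 30x + 16.
Step 2: lead(21x⁶ + 10x⁵ − 34x⁴ − 12x³ + 25x² − 30x + 16) ÷ lead(D) = 21x⁶ ÷ 3x = 7x⁵. Subtract (7x⁵)·D = 21x⁶ − 14x⁵. Remainder: 24x⁵ − 34x⁴ − 12x³ + 25x² − 30x + 16.
Step 3: lead(24x⁵ − 34x⁴ − 12x³ + 25x² − 30x + 16) ÷ lead(D) = 24x⁵ ÷ 3x = 8x⁴. Subtract (8x⁴)·D = 24x⁵ − 16x⁴. Remainder: −18x⁴ − 12x³ + 25x² − 30x + 16.
Step 4: lead(−18x⁴ − 12x³ + 25x² − 30x + 16) ÷ lead(D) = −18x⁴ ÷ 3x = −6x³. Subtract (−6x³)·D = −18x⁴ + 12x³. Remainder: −24x³ + 25x² − 30x + 16.
Step 5: lead(−24x³ + 25x² − 30x + 16) ÷ lead(D) = −24x³ ÷ 3x = −8x². Subtract (−8x²)·D = −24x³ + 16x². Remainder: 9x² − 30x + 16.
Step 6: lead(9x² − 30x + 16) ÷ lead(D) = 9x² ÷ 3x = 3x. Subtract (3x)·D = 9x² − 6x. Remainder: −24x + 16.
Step 7: lead(−24x + 16) ÷ lead(D) = −24x ÷ 3x = −8. Subtract (−8)·D = −24x + 16. Remainder: 0.

R = [0], so D(x) is a factor of P(x). yes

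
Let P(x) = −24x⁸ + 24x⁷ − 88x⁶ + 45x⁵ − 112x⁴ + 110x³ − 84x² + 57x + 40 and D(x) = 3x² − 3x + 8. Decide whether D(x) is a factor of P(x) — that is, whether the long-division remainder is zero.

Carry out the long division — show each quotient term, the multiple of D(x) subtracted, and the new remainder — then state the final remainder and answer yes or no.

Step 1: lead(−24x⁸ + 24x⁷ − 88x⁶ + 45x⁵ − 112x⁴ + 110x³ − 84x² + 57x + 40) ÷ lead(D) = −24x⁸ ÷ 3x² = −8x⁶. Subtract (−8x⁶)·D = −24x⁸ + 24x⁷ − 64x⁶. Remainder: −24x⁶ + 45x⁵ − 112x⁴ + 110x³ − 84x² + 57x + 40.
Step 2: lead(−24x⁶ + 45x⁵ − 112x⁴ + 110x³ − 84x² + 57x + 40) ÷ lead(D) = −24x⁶ ÷ 3x² = −8x⁴. Subtract (−8x⁴)·D = −24x⁶ + 24x⁵ − 64x⁴. Remainder: 21x⁵ − 48x⁴ + 110x³ − 84x² + 57x + 40.
Step 3: lead(21x⁵ − 48x⁴ + 110x³ − 84x² + 57x + 40) ÷ lead(D) = 21x⁵ ÷ 3x² = 7x³. Subtract (7x³)·D = 21x⁵ − 21x⁴ + 56x³. Remainder: −27x⁴ + 54x³ − 84x² + 57x + 40.
Step 4: lead(−27x⁴ + 54x³ − 84x² + 57x + 40) ÷ lead(D) = −27x⁴ ÷ 3x² = −9x². Subtract (−9x²)·D = −27x⁴ + 27x³ − 72x². Remainder: 27x³ − 12x² + 57x + 40.
Step 5: lead(27x³ − 12x² + 57x + 40) ÷ lead(D) = 27x³ ÷ 3x² = 9x. Subtract (9x)·D = 27x³ − 27x² + 72x. Remainder: 15x² − 15x + 40.
Step 6: lead(15x² − 15x + 40) ÷ lead(D) = 15x² ÷ 3x² = 5. Subtract (5)·D = 15x² − 15x + 40. Remainder: 0.

R(x) = 0, so D(x) is a factor of P(x). yes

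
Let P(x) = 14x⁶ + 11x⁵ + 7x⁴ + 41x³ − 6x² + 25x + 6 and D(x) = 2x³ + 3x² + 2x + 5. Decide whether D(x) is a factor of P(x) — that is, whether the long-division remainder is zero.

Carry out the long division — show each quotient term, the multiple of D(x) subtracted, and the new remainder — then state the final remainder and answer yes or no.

R(x) = 5x² + x − 4, so D(x) is not a factor of P(x). no

Step 1: lead(14x⁶ + 11x⁵ + 7x⁴ + 41x³ − 6x² + 25x + 6) ÷ lead(D) = 14x⁶ ÷ 2x³ = 7x³. Subtract (7x³)·D = 14x⁶ + 21x⁵ + 14x⁴ + 35x³. Remainder: −10x⁵ − 7x⁴ + 6x³ − 6x² + 25x + 6.
Step 2: lead(−10x⁵ − 7x⁴ + 6x³ − 6x² + 25x + 6) ÷ lead(D) = −10x⁵ ÷ 2x³ = −5x². Subtract (−5x²)·D = −10x⁵ − 15x⁴ − 10x³ − 25x². Remainder: 8x⁴ + 16x³ + 19x² + 25x + 6.
Step 3: lead(8x⁴ + 16x³ + 19x² + 25x + 6) ÷ lead(D) = 8x⁴ ÷ 2x³ = 4x. Subtract (4x)·D = 8x⁴ + 12x³ + 8x² + 20x. Remainder: 4x³ + 11x² + 5x + 6.
Step 4: lead(4x³ + 11x² + 5x + 6) ÷ lead(D) = 4x³ ÷ 2x³ = 2. Subtract (2)·D = 4x³ + 6x² + 4x + 10. Remainder: 5x² + x − 4.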